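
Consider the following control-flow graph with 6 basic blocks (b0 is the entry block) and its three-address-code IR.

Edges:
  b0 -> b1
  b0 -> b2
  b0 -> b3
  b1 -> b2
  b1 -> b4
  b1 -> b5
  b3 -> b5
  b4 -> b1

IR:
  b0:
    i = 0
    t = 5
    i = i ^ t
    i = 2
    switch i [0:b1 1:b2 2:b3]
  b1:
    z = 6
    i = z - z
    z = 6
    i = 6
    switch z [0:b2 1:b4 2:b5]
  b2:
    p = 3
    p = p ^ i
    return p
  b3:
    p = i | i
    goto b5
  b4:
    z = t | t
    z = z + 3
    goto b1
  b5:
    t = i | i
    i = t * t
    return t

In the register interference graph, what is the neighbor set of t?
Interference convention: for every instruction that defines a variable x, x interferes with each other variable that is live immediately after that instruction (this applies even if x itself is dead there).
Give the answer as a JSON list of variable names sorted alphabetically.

Answer: ["i", "z"]

Working:
Block summaries:
  b0 def {i,t} use ∅
  b1 def {i,z} use ∅
  b2 def {p} use {i}
  b3 def {p} use {i}
  b4 def {z} use {t}
  b5 def {i,t} use {i}

Liveness:
  b0 li=∅ lo={i,t}
  b1 li={t} lo={i,t}
  b2 li={i} lo=∅
  b3 li={i} lo={i}
  b4 li={t} lo={t}
  b5 li={i} lo=∅

Conflict graph:
  i↔{p,t,z}
  p↔{i}
  t↔{i,z}
  z↔{i,t}

N(t) = ["i", "z"]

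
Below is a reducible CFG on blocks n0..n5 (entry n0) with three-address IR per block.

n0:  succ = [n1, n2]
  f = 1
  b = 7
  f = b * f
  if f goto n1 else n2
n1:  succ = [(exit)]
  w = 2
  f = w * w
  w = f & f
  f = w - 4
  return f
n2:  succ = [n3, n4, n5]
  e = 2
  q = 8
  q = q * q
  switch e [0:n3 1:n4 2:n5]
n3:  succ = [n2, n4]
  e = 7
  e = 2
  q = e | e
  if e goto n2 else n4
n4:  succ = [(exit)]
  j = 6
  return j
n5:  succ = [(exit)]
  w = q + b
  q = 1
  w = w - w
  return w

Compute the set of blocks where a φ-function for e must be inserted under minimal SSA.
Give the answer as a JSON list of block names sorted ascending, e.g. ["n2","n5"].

idom tree: n1←n0 n2←n0 n3←n2 n4←n2 n5←n2
Dom at joins:
  n2: preds {n0,n3}: {n0} ∩ {n0,n2,n3} = {n0}; idom=n0
  n4: preds {n2,n3}: {n0,n2} ∩ {n0,n2,n3} = {n0,n2}; idom=n2

DF derivation:
  n2←n0: walk · to n0
  n2←n3: walk n3→n2 to n0
  n4←n2: walk · to n2
  n4←n3: walk n3 to n2
  n0 → ∅
  n1 → ∅
  n2 → {n2}
  n3 → {n2,n4}
  n4 → ∅
  n5 → ∅

φ for e: defs {n2,n3}
  DF⁺ = {n2,n4}

Answer: ["n2", "n4"]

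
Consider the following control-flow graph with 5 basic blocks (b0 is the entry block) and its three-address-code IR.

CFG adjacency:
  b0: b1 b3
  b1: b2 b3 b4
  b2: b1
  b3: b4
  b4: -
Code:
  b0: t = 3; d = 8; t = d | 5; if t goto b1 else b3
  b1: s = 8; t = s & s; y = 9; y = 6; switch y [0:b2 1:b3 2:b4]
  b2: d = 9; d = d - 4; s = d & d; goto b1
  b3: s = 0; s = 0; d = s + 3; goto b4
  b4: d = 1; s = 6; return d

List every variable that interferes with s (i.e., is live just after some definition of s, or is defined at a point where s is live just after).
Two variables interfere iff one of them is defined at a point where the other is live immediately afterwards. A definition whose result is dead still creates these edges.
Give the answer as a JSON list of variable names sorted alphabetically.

Answer: ["d"]

Analysis:
def/use:
  b0 def {d,t} use ∅
  b1 def {s,t,y} use ∅
  b2 def {d,s} use ∅
  b3 def {d,s} use ∅
  b4 def {d,s} use ∅

Live sets:
  live b0: ∅→∅
  live b1: ∅→∅
  live b2: ∅→∅
  live b3: ∅→∅
  live b4: ∅→∅

Interference:
  d: {s}
  s: {d}
  t: ∅
  y: ∅

N(s) = ["d"]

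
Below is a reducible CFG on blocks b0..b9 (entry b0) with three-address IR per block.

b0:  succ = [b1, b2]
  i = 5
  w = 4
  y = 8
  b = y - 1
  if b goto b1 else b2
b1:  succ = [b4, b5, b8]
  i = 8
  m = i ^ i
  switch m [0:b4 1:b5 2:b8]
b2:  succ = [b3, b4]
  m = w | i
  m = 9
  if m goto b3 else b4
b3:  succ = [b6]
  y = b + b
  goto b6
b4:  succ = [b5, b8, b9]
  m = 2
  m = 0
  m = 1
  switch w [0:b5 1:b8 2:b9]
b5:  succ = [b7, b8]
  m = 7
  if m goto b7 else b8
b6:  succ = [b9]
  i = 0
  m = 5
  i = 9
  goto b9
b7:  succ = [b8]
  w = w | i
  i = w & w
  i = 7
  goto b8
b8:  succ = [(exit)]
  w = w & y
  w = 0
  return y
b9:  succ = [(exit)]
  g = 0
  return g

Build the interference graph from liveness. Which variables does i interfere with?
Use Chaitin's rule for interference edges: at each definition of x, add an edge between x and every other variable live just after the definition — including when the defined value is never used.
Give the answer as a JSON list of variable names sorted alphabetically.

def/use:
  b0 def {b,i,w,y} use ∅
  b1 def {i,m} use ∅
  b2 def {m} use {i,w}
  b3 def {y} use {b}
  b4 def {m} use {w}
  b5 def {m} use ∅
  b6 def {i,m} use ∅
  b7 def {i,w} use {i,w}
  b8 def {w} use {w,y}
  b9 def {g} use ∅

Live sets:
  b0 li=∅ lo={b,i,w,y}
  b1 li={w,y} lo={i,w,y}
  b2 li={b,i,w,y} lo={b,i,w,y}
  b3 li={b} lo=∅
  b4 li={i,w,y} lo={i,w,y}
  b5 li={i,w,y} lo={i,w,y}
  b6 li=∅ lo=∅
  b7 li={i,w,y} lo={w,y}
  b8 li={w,y} lo=∅
  b9 li=∅ lo=∅

Conflict graph:
  b — {i,m,w,y}
  g — ∅
  i — {b,m,w,y}
  m — {b,i,w,y}
  w — {b,i,m,y}
  y — {b,i,m,w}

N(i) = ["b", "m", "w", "y"]

Answer: ["b", "m", "w", "y"]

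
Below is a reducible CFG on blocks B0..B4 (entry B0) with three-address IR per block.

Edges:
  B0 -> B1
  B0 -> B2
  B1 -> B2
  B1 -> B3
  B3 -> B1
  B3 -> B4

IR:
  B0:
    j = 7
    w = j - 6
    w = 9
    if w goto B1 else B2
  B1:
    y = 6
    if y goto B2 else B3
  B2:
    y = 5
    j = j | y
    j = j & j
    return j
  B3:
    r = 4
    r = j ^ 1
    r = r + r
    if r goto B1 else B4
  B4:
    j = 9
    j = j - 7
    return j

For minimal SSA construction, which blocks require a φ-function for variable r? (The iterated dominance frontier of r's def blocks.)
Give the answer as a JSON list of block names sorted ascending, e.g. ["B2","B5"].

idom tree: B1←B0 B2←B0 B3←B1 B4←B3
Dom at joins:
  B1: preds {B0,B3}: {B0} ∩ {B0,B1,B3} = {B0}; idom=B0
  B2: preds {B0,B1}: {B0} ∩ {B0,B1} = {B0}; idom=B0

Frontier:
  B1←B0: walk · to B0
  B1←B3: walk B3→B1 to B0
  B2←B0: walk · to B0
  B2←B1: walk B1 to B0
  DF(B0)=∅
  DF(B1)={B1,B2}
  DF(B2)=∅
  DF(B3)={B1}
  DF(B4)=∅

φ for r: defs {B3}
  DF⁺ = {B1,B2}

Answer: ["B1", "B2"]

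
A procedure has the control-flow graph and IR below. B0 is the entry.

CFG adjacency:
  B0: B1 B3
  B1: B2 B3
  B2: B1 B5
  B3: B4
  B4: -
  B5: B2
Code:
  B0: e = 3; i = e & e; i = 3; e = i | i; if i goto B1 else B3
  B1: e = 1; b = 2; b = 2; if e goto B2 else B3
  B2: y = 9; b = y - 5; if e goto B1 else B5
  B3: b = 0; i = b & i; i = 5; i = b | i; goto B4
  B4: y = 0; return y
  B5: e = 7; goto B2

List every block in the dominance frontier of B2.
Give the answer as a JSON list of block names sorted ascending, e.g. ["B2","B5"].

Answer: ["B1", "B2"]

Analysis:
idom tree: B1←B0 B2←B1 B3←B0 B4←B3 B5←B2
Dom∩ at merges:
  B1: preds {B0,B2}: {B0} ∩ {B0,B1,B2} = {B0}; idom=B0
  B2: preds {B1,B5}: {B0,B1} ∩ {B0,B1,B2,B5} = {B0,B1}; idom=B1
  B3: preds {B0,B1}: {B0} ∩ {B0,B1} = {B0}; idom=B0

DF walk-up:
  B1←B0: walk · to B0
  B1←B2: walk B2→B1 to B0
  B2←B1: walk · to B1
  B2←B5: walk B5→B2 to B1
  B3←B0: walk · to B0
  B3←B1: walk B1 to B0
  B0 → ∅
  B1 → {B1,B3}
  B2 → {B1,B2}
  B3 → ∅
  B4 → ∅
  B5 → {B2}

DF(B2) = ["B1", "B2"]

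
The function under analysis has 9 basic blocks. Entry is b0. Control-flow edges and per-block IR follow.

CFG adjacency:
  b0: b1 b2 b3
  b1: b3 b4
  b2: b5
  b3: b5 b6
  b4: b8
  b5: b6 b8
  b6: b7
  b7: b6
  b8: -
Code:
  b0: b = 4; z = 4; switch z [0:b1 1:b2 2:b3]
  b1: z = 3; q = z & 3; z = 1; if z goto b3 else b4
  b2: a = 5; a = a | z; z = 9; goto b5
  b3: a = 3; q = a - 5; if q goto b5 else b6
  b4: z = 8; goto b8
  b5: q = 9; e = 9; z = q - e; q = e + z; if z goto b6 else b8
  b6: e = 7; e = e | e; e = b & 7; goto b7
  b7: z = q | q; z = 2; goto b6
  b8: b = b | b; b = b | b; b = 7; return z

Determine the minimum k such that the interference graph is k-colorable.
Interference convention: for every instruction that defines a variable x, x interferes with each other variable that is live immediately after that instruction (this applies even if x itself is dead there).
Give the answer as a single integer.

def/use:
  b0 def {b,z} use ∅
  b1 def {q,z} use ∅
  b2 def {a,z} use {z}
  b3 def {a,q} use ∅
  b4 def {z} use ∅
  b5 def {e,q,z} use ∅
  b6 def {e} use {b}
  b7 def {z} use {q}
  b8 def {b} use {b,z}

Backward fixpoint:
  b0 li=∅ lo={b,z}
  b1 li={b} lo={b}
  b2 li={b,z} lo={b}
  b3 li={b} lo={b,q}
  b4 li={b} lo={b,z}
  b5 li={b} lo={b,q,z}
  b6 li={b,q} lo={b,q}
  b7 li={b,q} lo={b,q}
  b8 li={b,z} lo=∅

Conflict graph:
  a — {b,z}
  b — {a,e,q,z}
  e — {b,q,z}
  q — {b,e,z}
  z — {a,b,e,q}

Registers:
  clique {b,e,q,z} ⇒ need ≥ 4
  4-colouring: R0={b}  R1={z}  R2={a,e}  R3={q}
  χ = 4

Answer: 4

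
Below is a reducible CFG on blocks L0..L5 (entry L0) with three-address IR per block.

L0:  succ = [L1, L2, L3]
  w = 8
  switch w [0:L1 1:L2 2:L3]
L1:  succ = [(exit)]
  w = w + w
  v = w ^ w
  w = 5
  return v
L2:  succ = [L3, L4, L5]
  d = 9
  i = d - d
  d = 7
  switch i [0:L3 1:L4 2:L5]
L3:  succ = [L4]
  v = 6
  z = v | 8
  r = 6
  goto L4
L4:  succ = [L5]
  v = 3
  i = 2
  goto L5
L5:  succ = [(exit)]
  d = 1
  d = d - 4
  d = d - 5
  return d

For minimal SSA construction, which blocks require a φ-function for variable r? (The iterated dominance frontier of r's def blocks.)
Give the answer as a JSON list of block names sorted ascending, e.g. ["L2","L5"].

idom tree: L1←L0 L2←L0 L3←L0 L4←L0 L5←L0
Dom∩ at merges:
  L3: preds {L0,L2}: {L0} ∩ {L0,L2} = {L0}; idom=L0
  L4: preds {L2,L3}: {L0,L2} ∩ {L0,L3} = {L0}; idom=L0
  L5: preds {L2,L4}: {L0,L2} ∩ {L0,L4} = {L0}; idom=L0

DF derivation:
  L3←L0: walk · to L0
  L3←L2: walk L2 to L0
  L4←L2: walk L2 to L0
  L4←L3: walk L3 to L0
  L5←L2: walk L2 to L0
  L5←L4: walk L4 to L0
  L0: DF=∅
  L1: DF=∅
  L2: DF={L3,L4,L5}
  L3: DF={L4}
  L4: DF={L5}
  L5: DF=∅

φ for r: defs {L3}
  DF⁺ = {L4,L5}

Answer: ["L4", "L5"]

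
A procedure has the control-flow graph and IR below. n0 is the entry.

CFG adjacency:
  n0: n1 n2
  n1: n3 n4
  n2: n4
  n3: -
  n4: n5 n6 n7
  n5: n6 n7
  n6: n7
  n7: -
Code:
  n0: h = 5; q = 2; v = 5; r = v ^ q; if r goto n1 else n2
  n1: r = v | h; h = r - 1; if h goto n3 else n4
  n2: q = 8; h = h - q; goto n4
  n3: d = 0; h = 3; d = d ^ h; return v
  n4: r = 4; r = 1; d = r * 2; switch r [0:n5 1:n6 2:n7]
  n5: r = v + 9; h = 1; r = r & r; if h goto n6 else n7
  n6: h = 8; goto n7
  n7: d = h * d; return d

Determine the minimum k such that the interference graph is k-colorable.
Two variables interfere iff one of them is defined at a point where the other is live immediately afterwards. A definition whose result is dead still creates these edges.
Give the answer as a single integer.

Answer: 4

Working:
def/use:
  n0: def={h,q,r,v} ue=∅
  n1: def={h,r} ue={h,v}
  n2: def={h,q} ue={h}
  n3: def={d,h} ue={v}
  n4: def={d,r} ue=∅
  n5: def={h,r} ue={v}
  n6: def={h} ue=∅
  n7: def={d} ue={d,h}

Liveness:
  n0: in=∅ out={h,v}
  n1: in={h,v} out={h,v}
  n2: in={h,v} out={h,v}
  n3: in={v} out=∅
  n4: in={h,v} out={d,h,v}
  n5: in={d,v} out={d,h}
  n6: in={d} out={d,h}
  n7: in={d,h} out=∅

Conflict graph:
  d — {h,r,v}
  h — {d,q,r,v}
  q — {h,v}
  r — {d,h,v}
  v — {d,h,q,r}

Chromatic number:
  lower bound: {d,h,r,v} mutually conflict ⇒ χ ≥ 4
  4-colouring: c0={h}  c1={v}  c2={d,q}  c3={r}
  χ = 4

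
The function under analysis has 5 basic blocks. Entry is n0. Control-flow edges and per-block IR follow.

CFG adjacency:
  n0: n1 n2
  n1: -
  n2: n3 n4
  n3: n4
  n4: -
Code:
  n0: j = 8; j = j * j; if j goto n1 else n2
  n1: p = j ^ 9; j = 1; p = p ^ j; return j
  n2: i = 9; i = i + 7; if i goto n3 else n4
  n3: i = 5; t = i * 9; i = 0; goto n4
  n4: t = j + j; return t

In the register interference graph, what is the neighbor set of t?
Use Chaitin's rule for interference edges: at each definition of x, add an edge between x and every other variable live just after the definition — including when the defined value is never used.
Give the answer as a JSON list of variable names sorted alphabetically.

Per-block:
  n0 def {j} use ∅
  n1 def {j,p} use {j}
  n2 def {i} use ∅
  n3 def {i,t} use ∅
  n4 def {t} use {j}

Liveness:
  n0: in=∅ out={j}
  n1: in={j} out=∅
  n2: in={j} out={j}
  n3: in={j} out={j}
  n4: in={j} out=∅

Conflict graph:
  i↔{j}
  j↔{i,p,t}
  p↔{j}
  t↔{j}

N(t) = ["j"]

Answer: ["j"]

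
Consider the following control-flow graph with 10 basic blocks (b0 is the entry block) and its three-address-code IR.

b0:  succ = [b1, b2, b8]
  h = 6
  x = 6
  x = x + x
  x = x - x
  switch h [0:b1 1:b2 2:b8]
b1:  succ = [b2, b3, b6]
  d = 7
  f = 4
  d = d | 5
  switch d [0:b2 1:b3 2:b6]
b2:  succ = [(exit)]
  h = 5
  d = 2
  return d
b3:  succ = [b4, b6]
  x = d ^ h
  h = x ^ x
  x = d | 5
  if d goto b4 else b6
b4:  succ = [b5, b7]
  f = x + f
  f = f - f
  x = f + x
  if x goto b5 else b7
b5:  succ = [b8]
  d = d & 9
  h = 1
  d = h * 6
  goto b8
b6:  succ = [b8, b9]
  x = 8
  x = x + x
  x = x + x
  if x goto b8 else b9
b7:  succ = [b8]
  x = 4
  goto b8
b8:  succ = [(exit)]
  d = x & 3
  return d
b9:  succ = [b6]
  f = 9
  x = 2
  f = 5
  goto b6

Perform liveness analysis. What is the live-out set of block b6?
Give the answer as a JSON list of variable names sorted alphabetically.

Per-block:
  b0: def={h,x} ue=∅
  b1: def={d,f} ue=∅
  b2: def={d,h} ue=∅
  b3: def={h,x} ue={d,h}
  b4: def={f,x} ue={f,x}
  b5: def={d,h} ue={d}
  b6: def={x} ue=∅
  b7: def={x} ue=∅
  b8: def={d} ue={x}
  b9: def={f,x} ue=∅

Backward fixpoint:
  b0 li=∅ lo={h,x}
  b1 li={h} lo={d,f,h}
  b2 li=∅ lo=∅
  b3 li={d,f,h} lo={d,f,x}
  b4 li={d,f,x} lo={d,x}
  b5 li={d,x} lo={x}
  b6 li=∅ lo={x}
  b7 li=∅ lo={x}
  b8 li={x} lo=∅
  b9 li=∅ lo=∅

live-out(b6) = ["x"]

Answer: ["x"]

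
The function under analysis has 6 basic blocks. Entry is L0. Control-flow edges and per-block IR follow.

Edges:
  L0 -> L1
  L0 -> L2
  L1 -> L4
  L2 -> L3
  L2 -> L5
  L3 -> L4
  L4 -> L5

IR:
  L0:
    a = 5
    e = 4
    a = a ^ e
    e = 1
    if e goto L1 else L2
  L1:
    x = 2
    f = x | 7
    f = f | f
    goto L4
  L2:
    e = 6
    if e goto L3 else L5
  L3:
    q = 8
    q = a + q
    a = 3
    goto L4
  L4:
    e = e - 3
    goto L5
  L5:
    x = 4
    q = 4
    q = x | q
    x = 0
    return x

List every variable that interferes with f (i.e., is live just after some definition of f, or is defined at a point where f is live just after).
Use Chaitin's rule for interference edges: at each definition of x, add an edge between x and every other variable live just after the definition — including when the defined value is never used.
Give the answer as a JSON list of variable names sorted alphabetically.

Answer: ["e"]

Derivation:
Per-block:
  L0: def={a,e} ue=∅
  L1: def={f,x} ue=∅
  L2: def={e} ue=∅
  L3: def={a,q} ue={a}
  L4: def={e} ue={e}
  L5: def={q,x} ue=∅

Backward fixpoint:
  live L0: ∅→{a,e}
  live L1: {e}→{e}
  live L2: {a}→{a,e}
  live L3: {a,e}→{e}
  live L4: {e}→∅
  live L5: ∅→∅

Conflict graph:
  a: {e,q}
  e: {a,f,q,x}
  f: {e}
  q: {a,e,x}
  x: {e,q}

N(f) = ["e"]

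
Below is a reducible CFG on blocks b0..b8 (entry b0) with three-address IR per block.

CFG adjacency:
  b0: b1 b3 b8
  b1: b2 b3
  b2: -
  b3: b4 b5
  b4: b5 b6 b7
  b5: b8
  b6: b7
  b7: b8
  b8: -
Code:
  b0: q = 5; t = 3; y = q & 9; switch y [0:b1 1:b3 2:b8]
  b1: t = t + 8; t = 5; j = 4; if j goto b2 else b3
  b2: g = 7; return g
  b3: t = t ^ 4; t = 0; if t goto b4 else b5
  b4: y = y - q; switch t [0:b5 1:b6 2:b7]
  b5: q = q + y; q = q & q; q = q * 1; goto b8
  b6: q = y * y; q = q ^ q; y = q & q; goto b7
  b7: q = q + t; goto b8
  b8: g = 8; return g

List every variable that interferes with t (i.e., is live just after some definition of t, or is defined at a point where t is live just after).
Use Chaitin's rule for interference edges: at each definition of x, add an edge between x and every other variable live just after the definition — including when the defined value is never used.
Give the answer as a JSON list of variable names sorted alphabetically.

def/use:
  b0 def {q,t,y} use ∅
  b1 def {j,t} use {t}
  b2 def {g} use ∅
  b3 def {t} use {t}
  b4 def {y} use {q,t,y}
  b5 def {q} use {q,y}
  b6 def {q,y} use {y}
  b7 def {q} use {q,t}
  b8 def {g} use ∅

Backward fixpoint:
  live b0: ∅→{q,t,y}
  live b1: {q,t,y}→{q,t,y}
  live b2: ∅→∅
  live b3: {q,t,y}→{q,t,y}
  live b4: {q,t,y}→{q,t,y}
  live b5: {q,y}→∅
  live b6: {t,y}→{q,t}
  live b7: {q,t}→∅
  live b8: ∅→∅

Conflict graph:
  g: ∅
  j: {q,t,y}
  q: {j,t,y}
  t: {j,q,y}
  y: {j,q,t}

N(t) = ["j", "q", "y"]

Answer: ["j", "q", "y"]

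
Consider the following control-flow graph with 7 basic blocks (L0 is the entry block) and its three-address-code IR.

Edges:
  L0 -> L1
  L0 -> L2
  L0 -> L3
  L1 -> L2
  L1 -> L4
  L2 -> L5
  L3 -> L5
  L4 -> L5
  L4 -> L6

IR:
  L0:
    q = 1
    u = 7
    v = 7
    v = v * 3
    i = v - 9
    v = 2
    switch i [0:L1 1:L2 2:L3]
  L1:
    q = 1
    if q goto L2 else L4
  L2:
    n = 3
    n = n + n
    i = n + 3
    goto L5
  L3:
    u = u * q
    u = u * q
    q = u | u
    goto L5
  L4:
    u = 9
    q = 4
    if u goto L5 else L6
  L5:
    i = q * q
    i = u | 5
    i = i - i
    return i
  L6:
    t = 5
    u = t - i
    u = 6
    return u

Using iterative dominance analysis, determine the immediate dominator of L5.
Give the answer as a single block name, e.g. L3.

idom tree: L1←L0 L2←L0 L3←L0 L4←L1 L5←L0 L6←L4
Dom at joins:
  L2: preds {L0,L1}: {L0} ∩ {L0,L1} = {L0}; idom=L0
  L5: preds {L2,L3,L4}: {L0,L2} ∩ {L0,L3} ∩ {L0,L1,L4} = {L0}; idom=L0

idom(L5) = L0

Answer: L0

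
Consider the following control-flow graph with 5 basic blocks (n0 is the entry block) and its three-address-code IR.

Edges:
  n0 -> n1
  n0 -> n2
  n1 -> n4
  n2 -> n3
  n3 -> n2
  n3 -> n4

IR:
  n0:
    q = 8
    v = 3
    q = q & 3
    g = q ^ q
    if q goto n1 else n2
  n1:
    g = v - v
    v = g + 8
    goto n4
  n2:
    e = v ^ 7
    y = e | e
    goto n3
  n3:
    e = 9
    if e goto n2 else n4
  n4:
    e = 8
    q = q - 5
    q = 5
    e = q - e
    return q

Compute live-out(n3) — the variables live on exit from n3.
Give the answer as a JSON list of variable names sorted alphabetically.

Answer: ["q", "v"]

Analysis:
Per-block:
  n0: def={g,q,v} ue=∅
  n1: def={g,v} ue={v}
  n2: def={e,y} ue={v}
  n3: def={e} ue=∅
  n4: def={e,q} ue={q}

Backward fixpoint:
  n0: in=∅ out={q,v}
  n1: in={q,v} out={q}
  n2: in={q,v} out={q,v}
  n3: in={q,v} out={q,v}
  n4: in={q} out=∅

live-out(n3) = ["q", "v"]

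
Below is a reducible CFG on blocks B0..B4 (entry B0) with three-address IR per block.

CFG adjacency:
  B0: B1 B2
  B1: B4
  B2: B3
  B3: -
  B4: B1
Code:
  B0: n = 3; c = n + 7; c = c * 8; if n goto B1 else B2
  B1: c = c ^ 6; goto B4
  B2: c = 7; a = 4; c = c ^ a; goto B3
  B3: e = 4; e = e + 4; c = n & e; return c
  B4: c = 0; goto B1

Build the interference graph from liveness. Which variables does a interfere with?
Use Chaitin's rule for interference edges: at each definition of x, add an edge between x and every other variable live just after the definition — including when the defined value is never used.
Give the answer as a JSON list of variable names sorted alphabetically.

Answer: ["c", "n"]

Working:
Per-block:
  B0 def {c,n} use ∅
  B1 def {c} use {c}
  B2 def {a,c} use ∅
  B3 def {c,e} use {n}
  B4 def {c} use ∅

Live sets:
  B0 li=∅ lo={c,n}
  B1 li={c} lo=∅
  B2 li={n} lo={n}
  B3 li={n} lo=∅
  B4 li=∅ lo={c}

Interference:
  a — {c,n}
  c — {a,n}
  e — {n}
  n — {a,c,e}

N(a) = ["c", "n"]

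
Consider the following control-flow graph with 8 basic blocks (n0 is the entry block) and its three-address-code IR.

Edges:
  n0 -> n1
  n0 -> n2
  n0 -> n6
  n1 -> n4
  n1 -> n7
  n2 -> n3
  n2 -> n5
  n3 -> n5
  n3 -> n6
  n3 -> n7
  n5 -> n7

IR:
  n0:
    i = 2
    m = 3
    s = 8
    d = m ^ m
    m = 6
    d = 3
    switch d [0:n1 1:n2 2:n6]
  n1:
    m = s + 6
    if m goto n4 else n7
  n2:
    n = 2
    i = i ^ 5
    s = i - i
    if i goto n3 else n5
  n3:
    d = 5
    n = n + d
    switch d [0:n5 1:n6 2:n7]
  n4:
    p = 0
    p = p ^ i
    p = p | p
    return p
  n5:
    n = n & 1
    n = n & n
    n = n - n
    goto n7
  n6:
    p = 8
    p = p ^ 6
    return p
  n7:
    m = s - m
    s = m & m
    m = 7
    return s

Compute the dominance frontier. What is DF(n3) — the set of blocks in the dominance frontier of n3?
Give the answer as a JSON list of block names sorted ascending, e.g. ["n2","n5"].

Answer: ["n5", "n6", "n7"]

Derivation:
idom tree: n1←n0 n2←n0 n3←n2 n4←n1 n5←n2 n6←n0 n7←n0
Join-block Dom:
  n5: preds {n2,n3}: {n0,n2} ∩ {n0,n2,n3} = {n0,n2}; idom=n2
  n6: preds {n0,n3}: {n0} ∩ {n0,n2,n3} = {n0}; idom=n0
  n7: preds {n1,n3,n5}: {n0,n1} ∩ {n0,n2,n3} ∩ {n0,n2,n5} = {n0}; idom=n0

DF walk-up:
  n5←n2: walk · to n2
  n5←n3: walk n3 to n2
  n6←n0: walk · to n0
  n6←n3: walk n3→n2 to n0
  n7←n1: walk n1 to n0
  n7←n3: walk n3→n2 to n0
  n7←n5: walk n5→n2 to n0
  DF(n0)=∅
  DF(n1)={n7}
  DF(n2)={n6,n7}
  DF(n3)={n5,n6,n7}
  DF(n4)=∅
  DF(n5)={n7}
  DF(n6)=∅
  DF(n7)=∅

DF(n3) = ["n5", "n6", "n7"]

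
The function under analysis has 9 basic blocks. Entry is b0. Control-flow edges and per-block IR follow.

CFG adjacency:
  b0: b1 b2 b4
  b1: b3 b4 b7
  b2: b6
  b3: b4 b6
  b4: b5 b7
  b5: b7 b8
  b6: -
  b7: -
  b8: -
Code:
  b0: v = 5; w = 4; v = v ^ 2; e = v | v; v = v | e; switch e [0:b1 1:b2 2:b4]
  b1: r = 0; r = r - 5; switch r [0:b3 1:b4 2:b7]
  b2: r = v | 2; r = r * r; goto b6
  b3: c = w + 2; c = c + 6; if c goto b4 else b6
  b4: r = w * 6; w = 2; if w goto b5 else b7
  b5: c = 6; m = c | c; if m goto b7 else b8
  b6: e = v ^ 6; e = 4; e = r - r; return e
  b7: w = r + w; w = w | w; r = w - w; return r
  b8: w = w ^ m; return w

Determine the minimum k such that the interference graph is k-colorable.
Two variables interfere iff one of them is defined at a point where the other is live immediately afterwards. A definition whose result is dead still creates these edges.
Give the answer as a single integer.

Answer: 4

Working:
Block summaries:
  b0: def={e,v,w} ue=∅
  b1: def={r} ue=∅
  b2: def={r} ue={v}
  b3: def={c} ue={w}
  b4: def={r,w} ue={w}
  b5: def={c,m} ue=∅
  b6: def={e} ue={r,v}
  b7: def={r,w} ue={r,w}
  b8: def={w} ue={m,w}

Liveness:
  b0 li=∅ lo={v,w}
  b1 li={v,w} lo={r,v,w}
  b2 li={v} lo={r,v}
  b3 li={r,v,w} lo={r,v,w}
  b4 li={w} lo={r,w}
  b5 li={r,w} lo={m,r,w}
  b6 li={r,v} lo=∅
  b7 li={r,w} lo=∅
  b8 li={m,w} lo=∅

Conflict graph:
  c: {r,v,w}
  e: {r,v,w}
  m: {r,w}
  r: {c,e,m,v,w}
  v: {c,e,r,w}
  w: {c,e,m,r,v}

Colouring:
  clique {c,r,v,w} ⇒ need ≥ 4
  4-colouring: c0={r}  c1={w}  c2={m,v}  c3={c,e}
  χ = 4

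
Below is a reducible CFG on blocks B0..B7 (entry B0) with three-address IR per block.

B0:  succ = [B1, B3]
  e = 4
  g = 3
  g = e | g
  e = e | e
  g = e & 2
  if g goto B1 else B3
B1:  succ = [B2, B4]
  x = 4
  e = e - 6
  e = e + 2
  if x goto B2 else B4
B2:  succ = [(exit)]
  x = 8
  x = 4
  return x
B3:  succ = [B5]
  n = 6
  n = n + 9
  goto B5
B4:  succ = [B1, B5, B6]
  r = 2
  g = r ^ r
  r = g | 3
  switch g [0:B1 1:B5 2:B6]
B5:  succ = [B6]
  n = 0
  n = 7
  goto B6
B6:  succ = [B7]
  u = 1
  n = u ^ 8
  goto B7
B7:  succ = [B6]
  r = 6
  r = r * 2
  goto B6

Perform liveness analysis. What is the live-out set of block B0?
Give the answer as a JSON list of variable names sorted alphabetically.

Answer: ["e"]

Derivation:
Per-block:
  B0: {e,g} / ∅
  B1: {e,x} / {e}
  B2: {x} / ∅
  B3: {n} / ∅
  B4: {g,r} / ∅
  B5: {n} / ∅
  B6: {n,u} / ∅
  B7: {r} / ∅

Backward fixpoint:
  live B0: ∅→{e}
  live B1: {e}→{e}
  live B2: ∅→∅
  live B3: ∅→∅
  live B4: {e}→{e}
  live B5: ∅→∅
  live B6: ∅→∅
  live B7: ∅→∅

live-out(B0) = ["e"]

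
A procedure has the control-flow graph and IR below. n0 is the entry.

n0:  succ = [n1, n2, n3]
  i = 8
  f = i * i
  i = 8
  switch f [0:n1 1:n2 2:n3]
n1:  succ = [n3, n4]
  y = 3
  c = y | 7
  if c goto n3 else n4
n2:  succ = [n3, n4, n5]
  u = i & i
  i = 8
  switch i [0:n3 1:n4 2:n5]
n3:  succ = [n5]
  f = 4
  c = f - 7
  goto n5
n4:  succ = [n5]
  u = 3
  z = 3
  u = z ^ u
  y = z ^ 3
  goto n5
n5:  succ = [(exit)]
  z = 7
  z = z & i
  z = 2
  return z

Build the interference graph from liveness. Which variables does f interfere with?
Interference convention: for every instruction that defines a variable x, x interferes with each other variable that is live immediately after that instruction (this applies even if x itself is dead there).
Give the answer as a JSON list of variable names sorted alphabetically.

Answer: ["i"]

Derivation:
def/use:
  n0: {f,i} / ∅
  n1: {c,y} / ∅
  n2: {i,u} / {i}
  n3: {c,f} / ∅
  n4: {u,y,z} / ∅
  n5: {z} / {i}

Backward fixpoint:
  live n0: ∅→{i}
  live n1: {i}→{i}
  live n2: {i}→{i}
  live n3: {i}→{i}
  live n4: {i}→{i}
  live n5: {i}→∅

Interference:
  c↔{i}
  f↔{i}
  i↔{c,f,u,y,z}
  u↔{i,z}
  y↔{i}
  z↔{i,u}

N(f) = ["i"]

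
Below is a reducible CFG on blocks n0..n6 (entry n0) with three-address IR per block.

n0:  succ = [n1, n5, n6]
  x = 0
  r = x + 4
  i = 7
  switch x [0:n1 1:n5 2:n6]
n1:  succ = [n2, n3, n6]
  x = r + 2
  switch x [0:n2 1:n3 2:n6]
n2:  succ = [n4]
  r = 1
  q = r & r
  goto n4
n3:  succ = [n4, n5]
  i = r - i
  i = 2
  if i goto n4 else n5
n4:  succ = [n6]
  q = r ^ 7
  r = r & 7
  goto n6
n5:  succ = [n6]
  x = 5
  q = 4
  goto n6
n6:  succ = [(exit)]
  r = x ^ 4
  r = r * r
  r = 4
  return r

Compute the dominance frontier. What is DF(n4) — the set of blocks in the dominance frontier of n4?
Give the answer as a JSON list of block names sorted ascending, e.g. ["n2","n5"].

Answer: ["n6"]

Analysis:
idom tree: n1←n0 n2←n1 n3←n1 n4←n1 n5←n0 n6←n0
Dom at joins:
  n4: preds {n2,n3}: {n0,n1,n2} ∩ {n0,n1,n3} = {n0,n1}; idom=n1
  n5: preds {n0,n3}: {n0} ∩ {n0,n1,n3} = {n0}; idom=n0
  n6: preds {n0,n1,n4,n5}: {n0} ∩ {n0,n1} ∩ {n0,n1,n4} ∩ {n0,n5} = {n0}; idom=n0

Frontier:
  n4←n2: walk n2 to n1
  n4←n3: walk n3 to n1
  n5←n0: walk · to n0
  n5←n3: walk n3→n1 to n0
  n6←n0: walk · to n0
  n6←n1: walk n1 to n0
  n6←n4: walk n4→n1 to n0
  n6←n5: walk n5 to n0
  DF(n0)=∅
  DF(n1)={n5,n6}
  DF(n2)={n4}
  DF(n3)={n4,n5}
  DF(n4)={n6}
  DF(n5)={n6}
  DF(n6)=∅

DF(n4) = ["n6"]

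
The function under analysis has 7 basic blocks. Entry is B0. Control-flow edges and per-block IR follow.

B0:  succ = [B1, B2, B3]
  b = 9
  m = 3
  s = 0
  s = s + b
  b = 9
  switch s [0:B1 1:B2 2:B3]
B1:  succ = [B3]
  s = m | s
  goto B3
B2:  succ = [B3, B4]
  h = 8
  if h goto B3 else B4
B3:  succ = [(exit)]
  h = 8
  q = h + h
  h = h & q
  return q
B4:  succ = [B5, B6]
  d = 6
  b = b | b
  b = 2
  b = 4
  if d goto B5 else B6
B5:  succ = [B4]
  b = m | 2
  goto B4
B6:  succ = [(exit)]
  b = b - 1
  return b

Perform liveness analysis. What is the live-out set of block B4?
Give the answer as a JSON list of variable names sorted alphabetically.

Per-block:
  B0: def={b,m,s} ue=∅
  B1: def={s} ue={m,s}
  B2: def={h} ue=∅
  B3: def={h,q} ue=∅
  B4: def={b,d} ue={b}
  B5: def={b} ue={m}
  B6: def={b} ue={b}

Live sets:
  B0: in=∅ out={b,m,s}
  B1: in={m,s} out=∅
  B2: in={b,m} out={b,m}
  B3: in=∅ out=∅
  B4: in={b,m} out={b,m}
  B5: in={m} out={b,m}
  B6: in={b} out=∅

live-out(B4) = ["b", "m"]

Answer: ["b", "m"]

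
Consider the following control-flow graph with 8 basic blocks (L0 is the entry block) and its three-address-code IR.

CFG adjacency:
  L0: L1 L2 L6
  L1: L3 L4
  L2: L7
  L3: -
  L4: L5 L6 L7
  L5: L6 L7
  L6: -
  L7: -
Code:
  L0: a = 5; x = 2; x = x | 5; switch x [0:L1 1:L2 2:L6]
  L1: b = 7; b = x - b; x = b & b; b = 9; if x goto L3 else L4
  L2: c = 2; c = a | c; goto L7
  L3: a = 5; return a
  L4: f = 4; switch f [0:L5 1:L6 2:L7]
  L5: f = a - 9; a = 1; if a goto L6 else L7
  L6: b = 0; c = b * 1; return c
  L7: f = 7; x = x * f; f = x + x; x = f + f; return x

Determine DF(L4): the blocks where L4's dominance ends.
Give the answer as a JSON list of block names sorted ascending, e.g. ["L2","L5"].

Answer: ["L6", "L7"]

Analysis:
idom tree: L1←L0 L2←L0 L3←L1 L4←L1 L5←L4 L6←L0 L7←L0
Dom at joins:
  L6: preds {L0,L4,L5}: {L0} ∩ {L0,L1,L4} ∩ {L0,L1,L4,L5} = {L0}; idom=L0
  L7: preds {L2,L4,L5}: {L0,L2} ∩ {L0,L1,L4} ∩ {L0,L1,L4,L5} = {L0}; idom=L0

DF walk-up:
  join L6 pred L0: · stop@L0
  join L6 pred L4: L4→L1 stop@L0
  join L6 pred L5: L5→L4→L1 stop@L0
  join L7 pred L2: L2 stop@L0
  join L7 pred L4: L4→L1 stop@L0
  join L7 pred L5: L5→L4→L1 stop@L0
  L0 → ∅
  L1 → {L6,L7}
  L2 → {L7}
  L3 → ∅
  L4 → {L6,L7}
  L5 → {L6,L7}
  L6 → ∅
  L7 → ∅

DF(L4) = ["L6", "L7"]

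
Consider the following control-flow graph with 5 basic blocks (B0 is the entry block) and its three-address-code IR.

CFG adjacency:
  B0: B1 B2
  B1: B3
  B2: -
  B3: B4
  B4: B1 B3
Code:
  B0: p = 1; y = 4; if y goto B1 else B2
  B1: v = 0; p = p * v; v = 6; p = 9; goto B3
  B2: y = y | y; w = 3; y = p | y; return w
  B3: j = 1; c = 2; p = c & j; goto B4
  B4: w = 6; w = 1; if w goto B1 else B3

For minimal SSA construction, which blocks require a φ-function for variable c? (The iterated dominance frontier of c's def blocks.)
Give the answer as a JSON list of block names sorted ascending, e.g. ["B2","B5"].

Answer: ["B1", "B3"]

Analysis:
idom tree: B1←B0 B2←B0 B3←B1 B4←B3
Dom∩ at merges:
  B1: preds {B0,B4}: {B0} ∩ {B0,B1,B3,B4} = {B0}; idom=B0
  B3: preds {B1,B4}: {B0,B1} ∩ {B0,B1,B3,B4} = {B0,B1}; idom=B1

DF walk-up:
  join B1 pred B0: · stop@B0
  join B1 pred B4: B4→B3→B1 stop@B0
  join B3 pred B1: · stop@B1
  join B3 pred B4: B4→B3 stop@B1
  DF(B0)=∅
  DF(B1)={B1}
  DF(B2)=∅
  DF(B3)={B1,B3}
  DF(B4)={B1,B3}

φ for c: defs {B3}
  DF⁺ = {B1,B3}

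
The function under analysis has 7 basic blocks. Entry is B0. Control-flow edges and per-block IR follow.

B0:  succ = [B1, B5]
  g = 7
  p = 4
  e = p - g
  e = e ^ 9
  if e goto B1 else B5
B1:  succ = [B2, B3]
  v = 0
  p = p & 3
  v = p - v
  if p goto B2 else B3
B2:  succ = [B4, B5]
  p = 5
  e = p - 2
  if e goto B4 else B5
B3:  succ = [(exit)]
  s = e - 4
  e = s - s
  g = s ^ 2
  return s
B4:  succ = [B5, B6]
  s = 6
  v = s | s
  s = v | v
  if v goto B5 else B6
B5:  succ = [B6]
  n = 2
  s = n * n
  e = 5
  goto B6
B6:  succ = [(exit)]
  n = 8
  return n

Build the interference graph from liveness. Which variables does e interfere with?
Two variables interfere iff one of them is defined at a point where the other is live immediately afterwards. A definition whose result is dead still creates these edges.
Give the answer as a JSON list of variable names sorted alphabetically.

Answer: ["p", "s", "v"]

Derivation:
Block summaries:
  B0 def {e,g,p} use ∅
  B1 def {p,v} use {p}
  B2 def {e,p} use ∅
  B3 def {e,g,s} use {e}
  B4 def {s,v} use ∅
  B5 def {e,n,s} use ∅
  B6 def {n} use ∅

Live sets:
  live B0: ∅→{e,p}
  live B1: {e,p}→{e}
  live B2: ∅→∅
  live B3: {e}→∅
  live B4: ∅→∅
  live B5: ∅→∅
  live B6: ∅→∅

Interference:
  e↔{p,s,v}
  g↔{p,s}
  n↔∅
  p↔{e,g,v}
  s↔{e,g,v}
  v↔{e,p,s}

N(e) = ["p", "s", "v"]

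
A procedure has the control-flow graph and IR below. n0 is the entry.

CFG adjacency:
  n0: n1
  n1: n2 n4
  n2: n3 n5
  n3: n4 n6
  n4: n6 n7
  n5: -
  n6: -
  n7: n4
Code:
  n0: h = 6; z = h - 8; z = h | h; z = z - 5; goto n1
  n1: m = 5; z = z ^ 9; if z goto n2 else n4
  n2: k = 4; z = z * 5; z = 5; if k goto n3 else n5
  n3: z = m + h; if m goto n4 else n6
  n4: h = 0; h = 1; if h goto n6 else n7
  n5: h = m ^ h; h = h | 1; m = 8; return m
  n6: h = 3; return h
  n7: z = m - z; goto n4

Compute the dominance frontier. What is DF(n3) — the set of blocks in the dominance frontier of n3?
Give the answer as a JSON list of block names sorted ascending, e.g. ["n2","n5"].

idom tree: n1←n0 n2←n1 n3←n2 n4←n1 n5←n2 n6←n1 n7←n4
Dom at joins:
  n4: preds {n1,n3,n7}: {n0,n1} ∩ {n0,n1,n2,n3} ∩ {n0,n1,n4,n7} = {n0,n1}; idom=n1
  n6: preds {n3,n4}: {n0,n1,n2,n3} ∩ {n0,n1,n4} = {n0,n1}; idom=n1

DF walk-up:
  n4←n1: walk · to n1
  n4←n3: walk n3→n2 to n1
  n4←n7: walk n7→n4 to n1
  n6←n3: walk n3→n2 to n1
  n6←n4: walk n4 to n1
  n0: DF=∅
  n1: DF=∅
  n2: DF={n4,n6}
  n3: DF={n4,n6}
  n4: DF={n4,n6}
  n5: DF=∅
  n6: DF=∅
  n7: DF={n4}

DF(n3) = ["n4", "n6"]

Answer: ["n4", "n6"]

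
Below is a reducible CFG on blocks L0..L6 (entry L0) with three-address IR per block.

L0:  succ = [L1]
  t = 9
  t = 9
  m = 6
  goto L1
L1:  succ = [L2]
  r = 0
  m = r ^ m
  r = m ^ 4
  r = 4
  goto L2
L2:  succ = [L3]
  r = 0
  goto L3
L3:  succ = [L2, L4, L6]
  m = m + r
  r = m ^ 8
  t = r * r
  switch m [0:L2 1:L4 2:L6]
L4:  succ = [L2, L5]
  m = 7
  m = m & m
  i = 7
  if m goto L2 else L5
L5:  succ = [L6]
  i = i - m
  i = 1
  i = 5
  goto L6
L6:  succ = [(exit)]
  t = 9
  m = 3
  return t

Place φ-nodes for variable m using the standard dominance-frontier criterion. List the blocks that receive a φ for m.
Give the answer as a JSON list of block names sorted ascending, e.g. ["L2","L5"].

idom tree: L1←L0 L2←L1 L3←L2 L4←L3 L5←L4 L6←L3
Dom∩ at merges:
  L2: preds {L1,L3,L4}: {L0,L1} ∩ {L0,L1,L2,L3} ∩ {L0,L1,L2,L3,L4} = {L0,L1}; idom=L1
  L6: preds {L3,L5}: {L0,L1,L2,L3} ∩ {L0,L1,L2,L3,L4,L5} = {L0,L1,L2,L3}; idom=L3

Frontier:
  L2←L1: walk · to L1
  L2←L3: walk L3→L2 to L1
  L2←L4: walk L4→L3→L2 to L1
  L6←L3: walk · to L3
  L6←L5: walk L5→L4 to L3
  L0: DF=∅
  L1: DF=∅
  L2: DF={L2}
  L3: DF={L2}
  L4: DF={L2,L6}
  L5: DF={L6}
  L6: DF=∅

φ for m: defs {L0,L1,L3,L4,L6}
  DF⁺ = {L2,L6}

Answer: ["L2", "L6"]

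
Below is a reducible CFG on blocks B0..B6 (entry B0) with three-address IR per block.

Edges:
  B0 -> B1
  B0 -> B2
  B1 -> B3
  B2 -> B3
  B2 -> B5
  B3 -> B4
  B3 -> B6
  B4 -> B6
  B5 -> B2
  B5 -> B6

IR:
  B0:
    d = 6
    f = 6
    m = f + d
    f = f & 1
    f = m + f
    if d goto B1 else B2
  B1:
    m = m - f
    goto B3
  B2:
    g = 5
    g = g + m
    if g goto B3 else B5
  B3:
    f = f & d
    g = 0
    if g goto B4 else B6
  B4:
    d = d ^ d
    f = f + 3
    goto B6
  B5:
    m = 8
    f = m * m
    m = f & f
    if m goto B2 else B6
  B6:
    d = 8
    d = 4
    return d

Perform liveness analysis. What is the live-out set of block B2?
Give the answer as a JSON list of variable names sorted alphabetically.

Block summaries:
  B0: def={d,f,m} ue=∅
  B1: def={m} ue={f,m}
  B2: def={g} ue={m}
  B3: def={f,g} ue={d,f}
  B4: def={d,f} ue={d,f}
  B5: def={f,m} ue=∅
  B6: def={d} ue=∅

Liveness:
  B0 li=∅ lo={d,f,m}
  B1 li={d,f,m} lo={d,f}
  B2 li={d,f,m} lo={d,f}
  B3 li={d,f} lo={d,f}
  B4 li={d,f} lo=∅
  B5 li={d} lo={d,f,m}
  B6 li=∅ lo=∅

live-out(B2) = ["d", "f"]

Answer: ["d", "f"]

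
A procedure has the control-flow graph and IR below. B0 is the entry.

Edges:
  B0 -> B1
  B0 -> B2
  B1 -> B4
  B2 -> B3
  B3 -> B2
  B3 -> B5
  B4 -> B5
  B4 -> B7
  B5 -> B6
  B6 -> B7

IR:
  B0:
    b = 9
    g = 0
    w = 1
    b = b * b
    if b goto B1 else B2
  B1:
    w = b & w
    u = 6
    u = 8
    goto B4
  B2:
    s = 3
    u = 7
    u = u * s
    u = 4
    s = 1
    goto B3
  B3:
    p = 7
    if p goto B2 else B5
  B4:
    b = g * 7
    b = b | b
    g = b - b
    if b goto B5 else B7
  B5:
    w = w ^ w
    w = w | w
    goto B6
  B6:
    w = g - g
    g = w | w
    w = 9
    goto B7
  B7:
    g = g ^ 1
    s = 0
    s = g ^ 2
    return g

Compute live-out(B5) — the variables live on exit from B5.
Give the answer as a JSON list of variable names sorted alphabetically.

def/use:
  B0: def={b,g,w} ue=∅
  B1: def={u,w} ue={b,w}
  B2: def={s,u} ue=∅
  B3: def={p} ue=∅
  B4: def={b,g} ue={g}
  B5: def={w} ue={w}
  B6: def={g,w} ue={g}
  B7: def={g,s} ue={g}

Liveness:
  live B0: ∅→{b,g,w}
  live B1: {b,g,w}→{g,w}
  live B2: {g,w}→{g,w}
  live B3: {g,w}→{g,w}
  live B4: {g,w}→{g,w}
  live B5: {g,w}→{g}
  live B6: {g}→{g}
  live B7: {g}→∅

live-out(B5) = ["g"]

Answer: ["g"]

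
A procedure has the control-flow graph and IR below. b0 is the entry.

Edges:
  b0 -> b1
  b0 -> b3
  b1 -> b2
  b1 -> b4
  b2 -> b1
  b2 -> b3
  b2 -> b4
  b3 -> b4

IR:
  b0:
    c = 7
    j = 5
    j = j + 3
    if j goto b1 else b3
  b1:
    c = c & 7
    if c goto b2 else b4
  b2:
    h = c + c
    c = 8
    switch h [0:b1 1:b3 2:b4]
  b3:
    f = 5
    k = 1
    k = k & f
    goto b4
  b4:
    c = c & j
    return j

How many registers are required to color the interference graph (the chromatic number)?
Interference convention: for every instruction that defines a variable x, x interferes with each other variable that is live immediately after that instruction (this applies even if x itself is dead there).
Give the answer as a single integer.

Answer: 4

Working:
Block summaries:
  b0: def={c,j} ue=∅
  b1: def={c} ue={c}
  b2: def={c,h} ue={c}
  b3: def={f,k} ue=∅
  b4: def={c} ue={c,j}

Liveness:
  live b0: ∅→{c,j}
  live b1: {c,j}→{c,j}
  live b2: {c,j}→{c,j}
  live b3: {c,j}→{c,j}
  live b4: {c,j}→∅

Interference:
  c↔{f,h,j,k}
  f↔{c,j,k}
  h↔{c,j}
  j↔{c,f,h,k}
  k↔{c,f,j}

Colouring:
  {c,f,j,k} pairwise interfere (4-clique) ⇒ χ ≥ 4
  4-colouring: R0={c}  R1={j}  R2={f,h}  R3={k}
  χ = 4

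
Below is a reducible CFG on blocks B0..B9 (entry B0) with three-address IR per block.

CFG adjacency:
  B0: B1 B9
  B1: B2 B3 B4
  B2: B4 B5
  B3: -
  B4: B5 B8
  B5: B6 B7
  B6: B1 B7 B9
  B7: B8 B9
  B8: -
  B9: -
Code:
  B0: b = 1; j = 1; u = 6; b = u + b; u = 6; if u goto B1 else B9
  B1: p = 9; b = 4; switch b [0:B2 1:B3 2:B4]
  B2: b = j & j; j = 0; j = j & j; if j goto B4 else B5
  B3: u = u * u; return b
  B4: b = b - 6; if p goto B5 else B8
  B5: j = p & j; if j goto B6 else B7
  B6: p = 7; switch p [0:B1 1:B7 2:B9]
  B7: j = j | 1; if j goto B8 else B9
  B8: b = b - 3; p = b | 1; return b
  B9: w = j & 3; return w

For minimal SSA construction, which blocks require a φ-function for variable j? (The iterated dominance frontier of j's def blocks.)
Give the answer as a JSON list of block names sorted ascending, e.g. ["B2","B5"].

Answer: ["B1", "B4", "B5", "B8", "B9"]

Working:
idom tree: B1←B0 B2←B1 B3←B1 B4←B1 B5←B1 B6←B5 B7←B5 B8←B1 B9←B0
Dom at joins:
  B1: preds {B0,B6}: {B0} ∩ {B0,B1,B5,B6} = {B0}; idom=B0
  B4: preds {B1,B2}: {B0,B1} ∩ {B0,B1,B2} = {B0,B1}; idom=B1
  B5: preds {B2,B4}: {B0,B1,B2} ∩ {B0,B1,B4} = {B0,B1}; idom=B1
  B7: preds {B5,B6}: {B0,B1,B5} ∩ {B0,B1,B5,B6} = {B0,B1,B5}; idom=B5
  B8: preds {B4,B7}: {B0,B1,B4} ∩ {B0,B1,B5,B7} = {B0,B1}; idom=B1
  B9: preds {B0,B6,B7}: {B0} ∩ {B0,B1,B5,B6} ∩ {B0,B1,B5,B7} = {B0}; idom=B0

Frontier:
  B1←B0: walk · to B0
  B1←B6: walk B6→B5→B1 to B0
  B4←B1: walk · to B1
  B4←B2: walk B2 to B1
  B5←B2: walk B2 to B1
  B5←B4: walk B4 to B1
  B7←B5: walk · to B5
  B7←B6: walk B6 to B5
  B8←B4: walk B4 to B1
  B8←B7: walk B7→B5 to B1
  B9←B0: walk · to B0
  B9←B6: walk B6→B5→B1 to B0
  B9←B7: walk B7→B5→B1 to B0
  B0: DF=∅
  B1: DF={B1,B9}
  B2: DF={B4,B5}
  B3: DF=∅
  B4: DF={B5,B8}
  B5: DF={B1,B8,B9}
  B6: DF={B1,B7,B9}
  B7: DF={B8,B9}
  B8: DF=∅
  B9: DF=∅

φ for j: defs {B0,B2,B5,B7}
  DF⁺ = {B1,B4,B5,B8,B9}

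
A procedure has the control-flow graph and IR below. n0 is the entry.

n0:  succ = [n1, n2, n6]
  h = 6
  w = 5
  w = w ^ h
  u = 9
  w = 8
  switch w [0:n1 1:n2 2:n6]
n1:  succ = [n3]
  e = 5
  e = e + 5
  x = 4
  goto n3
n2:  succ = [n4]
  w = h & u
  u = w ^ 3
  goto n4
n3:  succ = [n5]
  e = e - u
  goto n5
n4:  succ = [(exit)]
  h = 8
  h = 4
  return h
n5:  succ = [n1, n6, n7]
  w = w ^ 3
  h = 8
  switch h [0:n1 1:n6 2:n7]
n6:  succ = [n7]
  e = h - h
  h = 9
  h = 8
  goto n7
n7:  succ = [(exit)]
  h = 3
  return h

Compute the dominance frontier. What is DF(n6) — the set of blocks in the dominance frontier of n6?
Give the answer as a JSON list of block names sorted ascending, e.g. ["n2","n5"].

idom tree: n1←n0 n2←n0 n3←n1 n4←n2 n5←n3 n6←n0 n7←n0
Join-block Dom:
  n1: preds {n0,n5}: {n0} ∩ {n0,n1,n3,n5} = {n0}; idom=n0
  n6: preds {n0,n5}: {n0} ∩ {n0,n1,n3,n5} = {n0}; idom=n0
  n7: preds {n5,n6}: {n0,n1,n3,n5} ∩ {n0,n6} = {n0}; idom=n0

DF walk-up:
  join n1 pred n0: · stop@n0
  join n1 pred n5: n5→n3→n1 stop@n0
  join n6 pred n0: · stop@n0
  join n6 pred n5: n5→n3→n1 stop@n0
  join n7 pred n5: n5→n3→n1 stop@n0
  join n7 pred n6: n6 stop@n0
  DF(n0)=∅
  DF(n1)={n1,n6,n7}
  DF(n2)=∅
  DF(n3)={n1,n6,n7}
  DF(n4)=∅
  DF(n5)={n1,n6,n7}
  DF(n6)={n7}
  DF(n7)=∅

DF(n6) = ["n7"]

Answer: ["n7"]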